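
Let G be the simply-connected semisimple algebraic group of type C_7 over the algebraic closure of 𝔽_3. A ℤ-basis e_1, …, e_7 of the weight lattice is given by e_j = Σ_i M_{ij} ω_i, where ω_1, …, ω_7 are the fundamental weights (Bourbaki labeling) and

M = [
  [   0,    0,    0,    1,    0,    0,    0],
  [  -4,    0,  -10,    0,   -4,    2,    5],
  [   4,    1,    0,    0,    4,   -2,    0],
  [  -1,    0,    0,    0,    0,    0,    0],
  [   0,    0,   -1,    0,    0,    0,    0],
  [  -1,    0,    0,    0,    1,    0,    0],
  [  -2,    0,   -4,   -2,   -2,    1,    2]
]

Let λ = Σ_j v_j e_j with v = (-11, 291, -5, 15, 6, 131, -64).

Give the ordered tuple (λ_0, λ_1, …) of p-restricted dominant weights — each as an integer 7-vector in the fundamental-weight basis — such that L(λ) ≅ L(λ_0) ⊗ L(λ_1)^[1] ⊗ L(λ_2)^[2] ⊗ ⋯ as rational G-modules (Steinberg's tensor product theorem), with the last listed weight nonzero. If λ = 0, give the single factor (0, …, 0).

((0, 0, 0, 2, 2, 2, 0), (2, 1, 0, 0, 1, 2, 1), (1, 1, 1, 1, 0, 1, 0))

Converting to the ω-basis (c_i = row i of M dotted with v = (-11, 291, -5, 15, 6, 131, -64)):
  c_1 = (0)·(-11) + 0·291 + (0)·(-5) + 1·15 + 0·6 + 0·131 + (0)·(-64) = 15
  c_2 = (-4)·(-11) + 0·291 + (-10)·(-5) + 0·15 + (-4)·(6) + 2·131 + (5)·(-64) = 12
  c_3 = (4)·(-11) + 1·291 + (0)·(-5) + 0·15 + 4·6 + (-2)·(131) + (0)·(-64) = 9
  c_4 = (-1)·(-11) + 0·291 + (0)·(-5) + 0·15 + 0·6 + 0·131 + (0)·(-64) = 11
  c_5 = (0)·(-11) + 0·291 + (-1)·(-5) + 0·15 + 0·6 + 0·131 + (0)·(-64) = 5
  c_6 = (-1)·(-11) + 0·291 + (0)·(-5) + 0·15 + 1·6 + 0·131 + (0)·(-64) = 17
  c_7 = (-2)·(-11) + 0·291 + (-4)·(-5) + (-2)·(15) + (-2)·(6) + 1·131 + (2)·(-64) = 3
Writing each c_i in base p = 3:
  c_1 = 15 = 0·3^0 + 2·3^1 + 1·3^2
  c_2 = 12 = 0·3^0 + 1·3^1 + 1·3^2
  c_3 = 9 = 0·3^0 + 0·3^1 + 1·3^2
  c_4 = 11 = 2·3^0 + 0·3^1 + 1·3^2
  c_5 = 5 = 2·3^0 + 1·3^1
  c_6 = 17 = 2·3^0 + 2·3^1 + 1·3^2
  c_7 = 3 = 0·3^0 + 1·3^1
λ_0 = (0, 0, 0, 2, 2, 2, 0)
λ_1 = (2, 1, 0, 0, 1, 2, 1)
λ_2 = (1, 1, 1, 1, 0, 1, 0)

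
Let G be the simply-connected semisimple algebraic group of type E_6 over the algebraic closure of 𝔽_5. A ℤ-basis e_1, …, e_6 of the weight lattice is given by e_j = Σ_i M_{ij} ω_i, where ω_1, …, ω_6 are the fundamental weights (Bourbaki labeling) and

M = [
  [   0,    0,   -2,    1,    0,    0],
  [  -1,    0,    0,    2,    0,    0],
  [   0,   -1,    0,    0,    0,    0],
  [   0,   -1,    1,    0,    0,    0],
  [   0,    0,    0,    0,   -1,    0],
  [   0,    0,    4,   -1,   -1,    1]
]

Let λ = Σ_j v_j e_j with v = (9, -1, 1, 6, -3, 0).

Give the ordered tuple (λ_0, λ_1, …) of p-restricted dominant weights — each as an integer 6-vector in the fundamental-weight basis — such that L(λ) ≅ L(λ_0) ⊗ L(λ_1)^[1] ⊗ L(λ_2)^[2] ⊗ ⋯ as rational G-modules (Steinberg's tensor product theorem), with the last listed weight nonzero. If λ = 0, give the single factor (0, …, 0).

Change of basis e → ω: c = M·v where v = (9, -1, 1, 6, -3, 0):
  c_1 = 0·9 + (0)·(-1) + (-2)·(1) + 1·6 + (0)·(-3) + 0·0 = 4
  c_2 = (-1)·(9) + (0)·(-1) + 0·1 + 2·6 + (0)·(-3) + 0·0 = 3
  c_3 = 0·9 + (-1)·(-1) + 0·1 + 0·6 + (0)·(-3) + 0·0 = 1
  c_4 = 0·9 + (-1)·(-1) + 1·1 + 0·6 + (0)·(-3) + 0·0 = 2
  c_5 = 0·9 + (0)·(-1) + 0·1 + 0·6 + (-1)·(-3) + 0·0 = 3
  c_6 = 0·9 + (0)·(-1) + 4·1 + (-1)·(6) + (-1)·(-3) + 1·0 = 1
Writing each c_i in base p = 5:
  c_1 = 4 = 4·5^0
  c_2 = 3 = 3·5^0
  c_3 = 1 = 1·5^0
  c_4 = 2 = 2·5^0
  c_5 = 3 = 3·5^0
  c_6 = 1 = 1·5^0
Factor λ_0 = (4, 3, 1, 2, 3, 1)

((4, 3, 1, 2, 3, 1),)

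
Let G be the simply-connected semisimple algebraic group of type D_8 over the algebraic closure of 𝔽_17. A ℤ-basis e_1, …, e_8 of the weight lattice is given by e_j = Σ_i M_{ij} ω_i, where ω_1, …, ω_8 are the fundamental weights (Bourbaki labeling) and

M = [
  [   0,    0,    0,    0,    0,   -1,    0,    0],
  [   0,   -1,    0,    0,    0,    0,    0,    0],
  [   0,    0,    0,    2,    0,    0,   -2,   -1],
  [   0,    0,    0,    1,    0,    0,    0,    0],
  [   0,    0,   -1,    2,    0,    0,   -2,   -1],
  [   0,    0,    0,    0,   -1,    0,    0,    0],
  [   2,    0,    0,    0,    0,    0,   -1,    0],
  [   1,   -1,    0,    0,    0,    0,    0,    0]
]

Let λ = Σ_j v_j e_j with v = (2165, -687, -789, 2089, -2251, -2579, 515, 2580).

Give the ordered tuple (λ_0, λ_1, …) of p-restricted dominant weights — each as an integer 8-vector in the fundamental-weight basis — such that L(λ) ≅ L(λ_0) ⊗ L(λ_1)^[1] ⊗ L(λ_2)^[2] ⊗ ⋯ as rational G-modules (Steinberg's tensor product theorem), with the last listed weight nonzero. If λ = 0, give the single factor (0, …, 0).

((12, 7, 7, 15, 14, 7, 7, 13), (15, 6, 16, 3, 11, 13, 3, 14), (8, 2, 1, 7, 4, 7, 13, 9))

Compute c_i = Σ_j M_{ij} v_j with v = (2165, -687, -789, 2089, -2251, -2579, 515, 2580):
  c_1 = 0·2165 + (0)·(-687) + (0)·(-789) + 0·2089 + (0)·(-2251) + (-1)·(-2579) + 0·515 + 0·2580 = 2579
  c_2 = 0·2165 + (-1)·(-687) + (0)·(-789) + 0·2089 + (0)·(-2251) + (0)·(-2579) + 0·515 + 0·2580 = 687
  c_3 = 0·2165 + (0)·(-687) + (0)·(-789) + 2·2089 + (0)·(-2251) + (0)·(-2579) + (-2)·(515) + (-1)·(2580) = 568
  c_4 = 0·2165 + (0)·(-687) + (0)·(-789) + 1·2089 + (0)·(-2251) + (0)·(-2579) + 0·515 + 0·2580 = 2089
  c_5 = 0·2165 + (0)·(-687) + (-1)·(-789) + 2·2089 + (0)·(-2251) + (0)·(-2579) + (-2)·(515) + (-1)·(2580) = 1357
  c_6 = 0·2165 + (0)·(-687) + (0)·(-789) + 0·2089 + (-1)·(-2251) + (0)·(-2579) + 0·515 + 0·2580 = 2251
  c_7 = 2·2165 + (0)·(-687) + (0)·(-789) + 0·2089 + (0)·(-2251) + (0)·(-2579) + (-1)·(515) + 0·2580 = 3815
  c_8 = 1·2165 + (-1)·(-687) + (0)·(-789) + 0·2089 + (0)·(-2251) + (0)·(-2579) + 0·515 + 0·2580 = 2852
Base-17 expansion of each c_i:
  c_1 = 2579 = 12·17^0 + 15·17^1 + 8·17^2
  c_2 = 687 = 7·17^0 + 6·17^1 + 2·17^2
  c_3 = 568 = 7·17^0 + 16·17^1 + 1·17^2
  c_4 = 2089 = 15·17^0 + 3·17^1 + 7·17^2
  c_5 = 1357 = 14·17^0 + 11·17^1 + 4·17^2
  c_6 = 2251 = 7·17^0 + 13·17^1 + 7·17^2
  c_7 = 3815 = 7·17^0 + 3·17^1 + 13·17^2
  c_8 = 2852 = 13·17^0 + 14·17^1 + 9·17^2
p-restricted factor λ_0 = (12, 7, 7, 15, 14, 7, 7, 13)
p-restricted factor λ_1 = (15, 6, 16, 3, 11, 13, 3, 14)
p-restricted factor λ_2 = (8, 2, 1, 7, 4, 7, 13, 9)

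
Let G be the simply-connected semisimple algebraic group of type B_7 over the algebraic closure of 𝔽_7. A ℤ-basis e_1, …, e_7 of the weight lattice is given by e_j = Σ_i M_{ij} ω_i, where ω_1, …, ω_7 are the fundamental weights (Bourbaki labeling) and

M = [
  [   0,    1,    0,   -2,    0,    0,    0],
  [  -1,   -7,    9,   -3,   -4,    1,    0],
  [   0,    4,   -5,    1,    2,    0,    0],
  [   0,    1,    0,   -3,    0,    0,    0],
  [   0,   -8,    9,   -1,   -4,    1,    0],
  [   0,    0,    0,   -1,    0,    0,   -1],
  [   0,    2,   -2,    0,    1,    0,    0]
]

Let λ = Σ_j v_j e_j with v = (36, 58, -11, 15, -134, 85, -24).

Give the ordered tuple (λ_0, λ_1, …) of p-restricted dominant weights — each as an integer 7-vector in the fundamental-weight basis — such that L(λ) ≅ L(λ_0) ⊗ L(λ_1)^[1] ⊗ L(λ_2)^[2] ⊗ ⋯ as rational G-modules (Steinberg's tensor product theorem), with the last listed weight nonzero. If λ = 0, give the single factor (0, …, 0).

((0, 0, 6, 6, 1, 2, 4), (4, 5, 4, 1, 6, 1, 0))

ω-coordinates c = M·v, v = (36, 58, -11, 15, -134, 85, -24):
  c_1 = (0)·(36) + (1)·(58) + (0)·(-11) + (-2)·(15) + (0)·(-134) + (0)·(85) + (0)·(-24) = 28
  c_2 = (-1)·(36) + (-7)·(58) + (9)·(-11) + (-3)·(15) + (-4)·(-134) + (1)·(85) + (0)·(-24) = 35
  c_3 = (0)·(36) + (4)·(58) + (-5)·(-11) + (1)·(15) + (2)·(-134) + (0)·(85) + (0)·(-24) = 34
  c_4 = (0)·(36) + (1)·(58) + (0)·(-11) + (-3)·(15) + (0)·(-134) + (0)·(85) + (0)·(-24) = 13
  c_5 = (0)·(36) + (-8)·(58) + (9)·(-11) + (-1)·(15) + (-4)·(-134) + (1)·(85) + (0)·(-24) = 43
  c_6 = (0)·(36) + (0)·(58) + (0)·(-11) + (-1)·(15) + (0)·(-134) + (0)·(85) + (-1)·(-24) = 9
  c_7 = (0)·(36) + (2)·(58) + (-2)·(-11) + (0)·(15) + (1)·(-134) + (0)·(85) + (0)·(-24) = 4
Expand coordinatewise in base 7:
  c_1 = 28 = 0·7^0 + 4·7^1
  c_2 = 35 = 0·7^0 + 5·7^1
  c_3 = 34 = 6·7^0 + 4·7^1
  c_4 = 13 = 6·7^0 + 1·7^1
  c_5 = 43 = 1·7^0 + 6·7^1
  c_6 = 9 = 2·7^0 + 1·7^1
  c_7 = 4 = 4·7^0
λ_0 = (0, 0, 6, 6, 1, 2, 4)
λ_1 = (4, 5, 4, 1, 6, 1, 0)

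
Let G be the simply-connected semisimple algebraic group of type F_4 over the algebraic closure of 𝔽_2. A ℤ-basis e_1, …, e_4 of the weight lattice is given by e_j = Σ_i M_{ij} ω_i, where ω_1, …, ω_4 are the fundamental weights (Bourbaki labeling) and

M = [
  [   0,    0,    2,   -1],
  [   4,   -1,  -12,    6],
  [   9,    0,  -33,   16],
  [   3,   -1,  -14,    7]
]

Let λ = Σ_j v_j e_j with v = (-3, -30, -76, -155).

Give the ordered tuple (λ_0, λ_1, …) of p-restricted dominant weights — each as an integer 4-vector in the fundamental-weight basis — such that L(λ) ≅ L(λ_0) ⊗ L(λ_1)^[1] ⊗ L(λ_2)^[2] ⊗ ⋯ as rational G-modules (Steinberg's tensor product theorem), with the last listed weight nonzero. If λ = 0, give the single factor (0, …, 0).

Change of basis e → ω: c = M·v where v = (-3, -30, -76, -155):
  c_1 = 0*-3 + 0*-30 + 2*-76 + -1*-155 = 3
  c_2 = 4*-3 + -1*-30 + -12*-76 + 6*-155 = 0
  c_3 = 9*-3 + 0*-30 + -33*-76 + 16*-155 = 1
  c_4 = 3*-3 + -1*-30 + -14*-76 + 7*-155 = 0
Writing each c_i in base p = 2:
  c_1 = 3 = 1·2^0 + 1·2^1
  c_2 = 0
  c_3 = 1 = 1·2^0
  c_4 = 0
p-restricted factor λ_0 = (1, 0, 1, 0)
p-restricted factor λ_1 = (1, 0, 0, 0)

((1, 0, 1, 0), (1, 0, 0, 0))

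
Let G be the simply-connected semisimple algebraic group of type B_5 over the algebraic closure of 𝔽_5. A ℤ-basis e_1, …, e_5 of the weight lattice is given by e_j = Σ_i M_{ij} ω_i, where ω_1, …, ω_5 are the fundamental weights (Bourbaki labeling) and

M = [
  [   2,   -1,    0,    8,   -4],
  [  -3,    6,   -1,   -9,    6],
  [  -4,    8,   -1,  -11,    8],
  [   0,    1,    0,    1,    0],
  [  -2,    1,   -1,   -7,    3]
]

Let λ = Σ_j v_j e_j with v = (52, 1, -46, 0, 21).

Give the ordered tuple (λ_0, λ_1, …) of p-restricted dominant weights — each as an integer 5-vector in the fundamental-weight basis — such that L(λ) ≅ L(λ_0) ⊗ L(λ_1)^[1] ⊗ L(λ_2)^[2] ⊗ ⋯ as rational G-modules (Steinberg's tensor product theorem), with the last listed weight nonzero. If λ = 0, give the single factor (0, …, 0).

In the fundamental-weight basis, λ has coordinates c = M·v (v = (52, 1, -46, 0, 21)):
  c_1 = 2*52 + -1*1 + 0*-46 + 8*0 + -4*21 = 19
  c_2 = -3*52 + 6*1 + -1*-46 + -9*0 + 6*21 = 22
  c_3 = -4*52 + 8*1 + -1*-46 + -11*0 + 8*21 = 14
  c_4 = 0*52 + 1*1 + 0*-46 + 1*0 + 0*21 = 1
  c_5 = -2*52 + 1*1 + -1*-46 + -7*0 + 3*21 = 6
p = 5; digits c_i = Σ_j d_{ij}·5^j, 0 ≤ d_{ij} < 5:
  c_1 = 19 = 4·5^0 + 3·5^1
  c_2 = 22 = 2·5^0 + 4·5^1
  c_3 = 14 = 4·5^0 + 2·5^1
  c_4 = 1 = 1·5^0
  c_5 = 6 = 1·5^0 + 1·5^1
Factor λ_0 = (4, 2, 4, 1, 1)
Factor λ_1 = (3, 4, 2, 0, 1)

((4, 2, 4, 1, 1), (3, 4, 2, 0, 1))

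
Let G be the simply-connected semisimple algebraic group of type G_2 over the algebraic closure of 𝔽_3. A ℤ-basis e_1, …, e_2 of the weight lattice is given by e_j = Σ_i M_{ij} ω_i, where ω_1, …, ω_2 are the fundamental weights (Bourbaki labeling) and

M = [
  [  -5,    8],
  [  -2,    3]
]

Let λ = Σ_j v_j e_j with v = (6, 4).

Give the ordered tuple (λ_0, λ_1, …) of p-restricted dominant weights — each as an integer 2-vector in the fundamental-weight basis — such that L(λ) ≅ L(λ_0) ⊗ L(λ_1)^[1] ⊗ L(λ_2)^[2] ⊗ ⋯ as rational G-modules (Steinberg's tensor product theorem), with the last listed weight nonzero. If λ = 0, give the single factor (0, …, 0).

((2, 0),)

In the fundamental-weight basis, λ has coordinates c = M·v (v = (6, 4)):
  c_1 = (-5)·(6) + 8·4 = 2
  c_2 = (-2)·(6) + 3·4 = 0
Expand coordinatewise in base 3:
  c_1 = 2 = 2·3^0
  c_2 = 0
Factor λ_0 = (2, 0)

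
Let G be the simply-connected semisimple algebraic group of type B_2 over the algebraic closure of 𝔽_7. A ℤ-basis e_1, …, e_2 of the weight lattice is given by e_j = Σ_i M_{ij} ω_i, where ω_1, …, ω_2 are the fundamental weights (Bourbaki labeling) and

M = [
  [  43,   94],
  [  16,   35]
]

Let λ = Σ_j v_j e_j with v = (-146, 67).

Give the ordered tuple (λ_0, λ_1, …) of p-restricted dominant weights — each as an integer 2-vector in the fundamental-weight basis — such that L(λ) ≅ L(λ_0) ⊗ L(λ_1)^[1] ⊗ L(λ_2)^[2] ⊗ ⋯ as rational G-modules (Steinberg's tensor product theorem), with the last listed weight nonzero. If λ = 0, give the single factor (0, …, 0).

((6, 2), (2, 1))

ω-coordinates c = M·v, v = (-146, 67):
  c_1 = 43*-146 + 94*67 = 20
  c_2 = 16*-146 + 35*67 = 9
Writing each c_i in base p = 7:
  c_1 = 20 = 6·7^0 + 2·7^1
  c_2 = 9 = 2·7^0 + 1·7^1
Factor λ_0 = (6, 2)
Factor λ_1 = (2, 1)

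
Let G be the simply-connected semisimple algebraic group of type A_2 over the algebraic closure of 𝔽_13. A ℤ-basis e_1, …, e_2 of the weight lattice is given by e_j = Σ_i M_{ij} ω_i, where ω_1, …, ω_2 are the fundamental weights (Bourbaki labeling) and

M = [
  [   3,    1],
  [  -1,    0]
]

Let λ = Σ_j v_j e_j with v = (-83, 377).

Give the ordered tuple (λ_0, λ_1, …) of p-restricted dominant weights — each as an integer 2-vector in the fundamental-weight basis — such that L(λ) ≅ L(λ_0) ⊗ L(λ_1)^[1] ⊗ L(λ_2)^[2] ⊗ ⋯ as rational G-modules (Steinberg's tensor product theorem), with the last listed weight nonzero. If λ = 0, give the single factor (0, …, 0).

((11, 5), (9, 6))

Compute c_i = Σ_j M_{ij} v_j with v = (-83, 377):
  c_1 = (3)·(-83) + (1)·(377) = 128
  c_2 = (-1)·(-83) + (0)·(377) = 83
Writing each c_i in base p = 13:
  c_1 = 128 = 11·13^0 + 9·13^1
  c_2 = 83 = 5·13^0 + 6·13^1
Factor λ_0 = (11, 5)
Factor λ_1 = (9, 6)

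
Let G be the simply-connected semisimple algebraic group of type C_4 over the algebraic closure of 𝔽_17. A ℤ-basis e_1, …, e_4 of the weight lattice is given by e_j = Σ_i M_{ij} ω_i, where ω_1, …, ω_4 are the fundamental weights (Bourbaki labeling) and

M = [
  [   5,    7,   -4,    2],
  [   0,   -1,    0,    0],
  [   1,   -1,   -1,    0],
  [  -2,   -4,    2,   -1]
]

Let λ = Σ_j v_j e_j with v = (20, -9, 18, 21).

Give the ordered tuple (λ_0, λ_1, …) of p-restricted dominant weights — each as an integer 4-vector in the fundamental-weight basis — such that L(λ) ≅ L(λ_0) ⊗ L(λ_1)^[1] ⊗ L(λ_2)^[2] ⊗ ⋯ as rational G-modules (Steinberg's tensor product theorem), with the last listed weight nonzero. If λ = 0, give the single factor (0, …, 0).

((7, 9, 11, 11),)

Change of basis e → ω: c = M·v where v = (20, -9, 18, 21):
  c_1 = (5)·(20) + (7)·(-9) + (-4)·(18) + (2)·(21) = 7
  c_2 = (0)·(20) + (-1)·(-9) + (0)·(18) + (0)·(21) = 9
  c_3 = (1)·(20) + (-1)·(-9) + (-1)·(18) + (0)·(21) = 11
  c_4 = (-2)·(20) + (-4)·(-9) + (2)·(18) + (-1)·(21) = 11
Base-17 expansion of each c_i:
  c_1 = 7 = 7·17^0
  c_2 = 9 = 9·17^0
  c_3 = 11 = 11·17^0
  c_4 = 11 = 11·17^0
Factor λ_0 = (7, 9, 11, 11)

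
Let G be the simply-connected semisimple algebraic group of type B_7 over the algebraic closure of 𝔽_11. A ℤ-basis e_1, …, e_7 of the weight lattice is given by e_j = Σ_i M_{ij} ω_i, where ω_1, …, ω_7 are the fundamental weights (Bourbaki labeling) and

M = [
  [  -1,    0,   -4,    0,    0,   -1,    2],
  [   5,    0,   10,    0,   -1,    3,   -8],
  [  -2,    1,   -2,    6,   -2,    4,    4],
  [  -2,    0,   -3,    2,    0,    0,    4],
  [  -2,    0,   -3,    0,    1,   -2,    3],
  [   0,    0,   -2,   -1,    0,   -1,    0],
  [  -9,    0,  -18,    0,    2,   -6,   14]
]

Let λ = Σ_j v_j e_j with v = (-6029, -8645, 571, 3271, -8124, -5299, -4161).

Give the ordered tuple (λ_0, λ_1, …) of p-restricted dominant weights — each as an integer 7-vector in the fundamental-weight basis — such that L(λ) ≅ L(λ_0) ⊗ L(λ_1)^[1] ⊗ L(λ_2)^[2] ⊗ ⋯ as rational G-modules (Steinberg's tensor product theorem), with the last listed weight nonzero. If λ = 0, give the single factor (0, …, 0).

((7, 2, 8, 1, 6, 6, 10), (10, 10, 5, 0, 8, 3, 5), (5, 8, 2, 2, 2, 7, 10))

Compute c_i = Σ_j M_{ij} v_j with v = (-6029, -8645, 571, 3271, -8124, -5299, -4161):
  c_1 = (-1)·(-6029) + (0)·(-8645) + (-4)·(571) + (0)·(3271) + (0)·(-8124) + (-1)·(-5299) + (2)·(-4161) = 722
  c_2 = (5)·(-6029) + (0)·(-8645) + (10)·(571) + (0)·(3271) + (-1)·(-8124) + (3)·(-5299) + (-8)·(-4161) = 1080
  c_3 = (-2)·(-6029) + (1)·(-8645) + (-2)·(571) + (6)·(3271) + (-2)·(-8124) + (4)·(-5299) + (4)·(-4161) = 305
  c_4 = (-2)·(-6029) + (0)·(-8645) + (-3)·(571) + (2)·(3271) + (0)·(-8124) + (0)·(-5299) + (4)·(-4161) = 243
  c_5 = (-2)·(-6029) + (0)·(-8645) + (-3)·(571) + (0)·(3271) + (1)·(-8124) + (-2)·(-5299) + (3)·(-4161) = 336
  c_6 = (0)·(-6029) + (0)·(-8645) + (-2)·(571) + (-1)·(3271) + (0)·(-8124) + (-1)·(-5299) + (0)·(-4161) = 886
  c_7 = (-9)·(-6029) + (0)·(-8645) + (-18)·(571) + (0)·(3271) + (2)·(-8124) + (-6)·(-5299) + (14)·(-4161) = 1275
p = 11; digits c_i = Σ_j d_{ij}·11^j, 0 ≤ d_{ij} < 11:
  c_1 = 722 = 7·11^0 + 10·11^1 + 5·11^2
  c_2 = 1080 = 2·11^0 + 10·11^1 + 8·11^2
  c_3 = 305 = 8·11^0 + 5·11^1 + 2·11^2
  c_4 = 243 = 1·11^0 + 0·11^1 + 2·11^2
  c_5 = 336 = 6·11^0 + 8·11^1 + 2·11^2
  c_6 = 886 = 6·11^0 + 3·11^1 + 7·11^2
  c_7 = 1275 = 10·11^0 + 5·11^1 + 10·11^2
Factor λ_0 = (7, 2, 8, 1, 6, 6, 10)
Factor λ_1 = (10, 10, 5, 0, 8, 3, 5)
Factor λ_2 = (5, 8, 2, 2, 2, 7, 10)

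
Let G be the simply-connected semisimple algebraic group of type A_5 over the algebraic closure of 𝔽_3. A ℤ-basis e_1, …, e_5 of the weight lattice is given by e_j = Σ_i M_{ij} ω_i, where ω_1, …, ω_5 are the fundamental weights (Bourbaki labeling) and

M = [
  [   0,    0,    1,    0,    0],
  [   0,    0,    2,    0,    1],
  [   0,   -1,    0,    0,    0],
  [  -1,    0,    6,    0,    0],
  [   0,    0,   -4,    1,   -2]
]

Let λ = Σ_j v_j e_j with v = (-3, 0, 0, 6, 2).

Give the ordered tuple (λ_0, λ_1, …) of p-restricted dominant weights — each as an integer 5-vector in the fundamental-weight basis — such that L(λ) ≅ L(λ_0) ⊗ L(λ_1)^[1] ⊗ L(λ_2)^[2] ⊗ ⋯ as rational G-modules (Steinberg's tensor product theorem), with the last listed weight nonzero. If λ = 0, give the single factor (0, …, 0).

((0, 2, 0, 0, 2), (0, 0, 0, 1, 0))

In the fundamental-weight basis, λ has coordinates c = M·v (v = (-3, 0, 0, 6, 2)):
  c_1 = (0)·(-3) + (0)·(0) + (1)·(0) + (0)·(6) + (0)·(2) = 0
  c_2 = (0)·(-3) + (0)·(0) + (2)·(0) + (0)·(6) + (1)·(2) = 2
  c_3 = (0)·(-3) + (-1)·(0) + (0)·(0) + (0)·(6) + (0)·(2) = 0
  c_4 = (-1)·(-3) + (0)·(0) + (6)·(0) + (0)·(6) + (0)·(2) = 3
  c_5 = (0)·(-3) + (0)·(0) + (-4)·(0) + (1)·(6) + (-2)·(2) = 2
Base-3 expansion of each c_i:
  c_1 = 0
  c_2 = 2 = 2·3^0
  c_3 = 0
  c_4 = 3 = 0·3^0 + 1·3^1
  c_5 = 2 = 2·3^0
p-restricted factor λ_0 = (0, 2, 0, 0, 2)
p-restricted factor λ_1 = (0, 0, 0, 1, 0)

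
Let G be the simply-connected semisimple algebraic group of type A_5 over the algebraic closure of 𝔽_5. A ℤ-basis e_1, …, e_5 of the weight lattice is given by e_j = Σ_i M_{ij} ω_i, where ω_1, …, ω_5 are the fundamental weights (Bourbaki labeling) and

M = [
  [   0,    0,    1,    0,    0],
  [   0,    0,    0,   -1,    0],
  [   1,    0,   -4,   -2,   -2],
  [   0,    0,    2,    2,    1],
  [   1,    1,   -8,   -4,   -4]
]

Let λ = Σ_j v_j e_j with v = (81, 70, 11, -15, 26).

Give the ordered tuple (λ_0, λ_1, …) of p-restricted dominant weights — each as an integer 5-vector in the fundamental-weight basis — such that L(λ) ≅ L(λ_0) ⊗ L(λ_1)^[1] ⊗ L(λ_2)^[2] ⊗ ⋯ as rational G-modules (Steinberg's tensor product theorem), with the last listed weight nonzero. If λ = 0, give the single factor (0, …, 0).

((1, 0, 0, 3, 4), (2, 3, 3, 3, 3))

Converting to the ω-basis (c_i = row i of M dotted with v = (81, 70, 11, -15, 26)):
  c_1 = 0*81 + 0*70 + 1*11 + 0*-15 + 0*26 = 11
  c_2 = 0*81 + 0*70 + 0*11 + -1*-15 + 0*26 = 15
  c_3 = 1*81 + 0*70 + -4*11 + -2*-15 + -2*26 = 15
  c_4 = 0*81 + 0*70 + 2*11 + 2*-15 + 1*26 = 18
  c_5 = 1*81 + 1*70 + -8*11 + -4*-15 + -4*26 = 19
Writing each c_i in base p = 5:
  c_1 = 11 = 1·5^0 + 2·5^1
  c_2 = 15 = 0·5^0 + 3·5^1
  c_3 = 15 = 0·5^0 + 3·5^1
  c_4 = 18 = 3·5^0 + 3·5^1
  c_5 = 19 = 4·5^0 + 3·5^1
p-restricted factor λ_0 = (1, 0, 0, 3, 4)
p-restricted factor λ_1 = (2, 3, 3, 3, 3)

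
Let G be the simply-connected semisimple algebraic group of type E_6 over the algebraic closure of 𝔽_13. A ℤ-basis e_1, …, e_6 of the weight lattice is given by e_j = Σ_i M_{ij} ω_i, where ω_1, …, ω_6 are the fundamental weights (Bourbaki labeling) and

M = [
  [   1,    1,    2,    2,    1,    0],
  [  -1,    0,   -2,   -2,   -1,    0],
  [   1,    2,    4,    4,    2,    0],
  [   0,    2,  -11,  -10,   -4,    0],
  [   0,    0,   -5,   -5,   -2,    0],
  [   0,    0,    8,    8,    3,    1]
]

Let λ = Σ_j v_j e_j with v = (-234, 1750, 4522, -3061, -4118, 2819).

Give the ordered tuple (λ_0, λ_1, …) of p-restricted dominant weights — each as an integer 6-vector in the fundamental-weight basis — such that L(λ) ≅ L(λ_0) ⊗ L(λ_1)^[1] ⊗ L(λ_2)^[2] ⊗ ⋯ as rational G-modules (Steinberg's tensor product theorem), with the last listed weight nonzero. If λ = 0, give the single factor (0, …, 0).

In the fundamental-weight basis, λ has coordinates c = M·v (v = (-234, 1750, 4522, -3061, -4118, 2819)):
  c_1 = (1)·(-234) + (1)·(1750) + (2)·(4522) + (2)·(-3061) + (1)·(-4118) + (0)·(2819) = 320
  c_2 = (-1)·(-234) + (0)·(1750) + (-2)·(4522) + (-2)·(-3061) + (-1)·(-4118) + (0)·(2819) = 1430
  c_3 = (1)·(-234) + (2)·(1750) + (4)·(4522) + (4)·(-3061) + (2)·(-4118) + (0)·(2819) = 874
  c_4 = (0)·(-234) + (2)·(1750) + (-11)·(4522) + (-10)·(-3061) + (-4)·(-4118) + (0)·(2819) = 840
  c_5 = (0)·(-234) + (0)·(1750) + (-5)·(4522) + (-5)·(-3061) + (-2)·(-4118) + (0)·(2819) = 931
  c_6 = (0)·(-234) + (0)·(1750) + (8)·(4522) + (8)·(-3061) + (3)·(-4118) + (1)·(2819) = 2153
Writing each c_i in base p = 13:
  c_1 = 320 = 8·13^0 + 11·13^1 + 1·13^2
  c_2 = 1430 = 0·13^0 + 6·13^1 + 8·13^2
  c_3 = 874 = 3·13^0 + 2·13^1 + 5·13^2
  c_4 = 840 = 8·13^0 + 12·13^1 + 4·13^2
  c_5 = 931 = 8·13^0 + 6·13^1 + 5·13^2
  c_6 = 2153 = 8·13^0 + 9·13^1 + 12·13^2
p-restricted factor λ_0 = (8, 0, 3, 8, 8, 8)
p-restricted factor λ_1 = (11, 6, 2, 12, 6, 9)
p-restricted factor λ_2 = (1, 8, 5, 4, 5, 12)

((8, 0, 3, 8, 8, 8), (11, 6, 2, 12, 6, 9), (1, 8, 5, 4, 5, 12))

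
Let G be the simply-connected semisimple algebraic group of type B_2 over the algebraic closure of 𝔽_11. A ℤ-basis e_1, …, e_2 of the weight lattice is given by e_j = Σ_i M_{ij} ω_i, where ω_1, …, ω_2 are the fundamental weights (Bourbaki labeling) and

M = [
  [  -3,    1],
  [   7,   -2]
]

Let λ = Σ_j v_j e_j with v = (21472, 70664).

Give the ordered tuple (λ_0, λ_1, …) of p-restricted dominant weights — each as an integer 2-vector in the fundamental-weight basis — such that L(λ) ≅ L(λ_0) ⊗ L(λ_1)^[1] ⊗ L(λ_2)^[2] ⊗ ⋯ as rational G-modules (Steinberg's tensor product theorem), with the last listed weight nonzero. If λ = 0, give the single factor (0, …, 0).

ω-coordinates c = M·v, v = (21472, 70664):
  c_1 = (-3)·(21472) + (1)·(70664) = 6248
  c_2 = (7)·(21472) + (-2)·(70664) = 8976
p = 11; digits c_i = Σ_j d_{ij}·11^j, 0 ≤ d_{ij} < 11:
  c_1 = 6248 = 0·11^0 + 7·11^1 + 7·11^2 + 4·11^3
  c_2 = 8976 = 0·11^0 + 2·11^1 + 8·11^2 + 6·11^3
p-restricted factor λ_0 = (0, 0)
p-restricted factor λ_1 = (7, 2)
p-restricted factor λ_2 = (7, 8)
p-restricted factor λ_3 = (4, 6)

((0, 0), (7, 2), (7, 8), (4, 6))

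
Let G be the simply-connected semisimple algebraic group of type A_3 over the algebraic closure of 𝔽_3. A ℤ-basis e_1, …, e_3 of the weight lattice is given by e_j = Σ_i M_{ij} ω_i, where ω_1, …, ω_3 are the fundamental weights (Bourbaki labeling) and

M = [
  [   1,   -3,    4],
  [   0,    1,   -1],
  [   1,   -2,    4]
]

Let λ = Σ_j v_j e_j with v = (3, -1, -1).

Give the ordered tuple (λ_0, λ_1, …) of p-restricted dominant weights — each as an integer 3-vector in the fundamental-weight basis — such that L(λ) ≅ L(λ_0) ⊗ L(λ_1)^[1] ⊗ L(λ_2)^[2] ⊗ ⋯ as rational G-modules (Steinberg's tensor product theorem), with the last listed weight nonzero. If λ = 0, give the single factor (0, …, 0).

((2, 0, 1),)

ω-coordinates c = M·v, v = (3, -1, -1):
  c_1 = 1·3 + (-3)·(-1) + (4)·(-1) = 2
  c_2 = 0·3 + (1)·(-1) + (-1)·(-1) = 0
  c_3 = 1·3 + (-2)·(-1) + (4)·(-1) = 1
Base-3 expansion of each c_i:
  c_1 = 2 = 2·3^0
  c_2 = 0
  c_3 = 1 = 1·3^0
Factor λ_0 = (2, 0, 1)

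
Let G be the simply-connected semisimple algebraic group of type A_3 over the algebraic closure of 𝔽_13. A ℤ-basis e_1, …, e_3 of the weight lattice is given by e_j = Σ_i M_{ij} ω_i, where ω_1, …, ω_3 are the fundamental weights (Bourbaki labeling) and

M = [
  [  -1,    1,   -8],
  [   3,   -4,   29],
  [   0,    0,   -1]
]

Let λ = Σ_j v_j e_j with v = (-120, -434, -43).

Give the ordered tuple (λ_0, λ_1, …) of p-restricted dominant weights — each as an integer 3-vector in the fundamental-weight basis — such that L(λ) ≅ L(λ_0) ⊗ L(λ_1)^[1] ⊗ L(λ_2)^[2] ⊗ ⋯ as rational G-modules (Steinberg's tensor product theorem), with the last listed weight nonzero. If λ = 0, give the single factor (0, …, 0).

ω-coordinates c = M·v, v = (-120, -434, -43):
  c_1 = (-1)·(-120) + (1)·(-434) + (-8)·(-43) = 30
  c_2 = (3)·(-120) + (-4)·(-434) + (29)·(-43) = 129
  c_3 = (0)·(-120) + (0)·(-434) + (-1)·(-43) = 43
Expand coordinatewise in base 13:
  c_1 = 30 = 4·13^0 + 2·13^1
  c_2 = 129 = 12·13^0 + 9·13^1
  c_3 = 43 = 4·13^0 + 3·13^1
Factor λ_0 = (4, 12, 4)
Factor λ_1 = (2, 9, 3)

((4, 12, 4), (2, 9, 3))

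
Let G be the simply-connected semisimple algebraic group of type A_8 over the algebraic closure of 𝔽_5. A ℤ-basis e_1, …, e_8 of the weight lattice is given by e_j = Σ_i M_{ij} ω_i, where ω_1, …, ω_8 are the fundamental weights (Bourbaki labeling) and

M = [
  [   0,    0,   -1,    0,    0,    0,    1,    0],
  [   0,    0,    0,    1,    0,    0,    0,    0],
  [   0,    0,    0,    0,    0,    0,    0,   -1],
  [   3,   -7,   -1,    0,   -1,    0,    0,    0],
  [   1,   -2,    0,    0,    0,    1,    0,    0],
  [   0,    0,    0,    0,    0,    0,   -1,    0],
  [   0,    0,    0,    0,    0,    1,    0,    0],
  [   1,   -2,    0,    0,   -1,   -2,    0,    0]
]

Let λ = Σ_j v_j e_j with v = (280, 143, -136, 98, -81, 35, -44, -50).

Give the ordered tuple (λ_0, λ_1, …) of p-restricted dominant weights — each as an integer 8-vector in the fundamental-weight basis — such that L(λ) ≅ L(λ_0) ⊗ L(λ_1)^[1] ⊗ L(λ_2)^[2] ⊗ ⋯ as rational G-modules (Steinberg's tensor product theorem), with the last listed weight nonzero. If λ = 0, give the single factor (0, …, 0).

In the fundamental-weight basis, λ has coordinates c = M·v (v = (280, 143, -136, 98, -81, 35, -44, -50)):
  c_1 = 0*280 + 0*143 + -1*-136 + 0*98 + 0*-81 + 0*35 + 1*-44 + 0*-50 = 92
  c_2 = 0*280 + 0*143 + 0*-136 + 1*98 + 0*-81 + 0*35 + 0*-44 + 0*-50 = 98
  c_3 = 0*280 + 0*143 + 0*-136 + 0*98 + 0*-81 + 0*35 + 0*-44 + -1*-50 = 50
  c_4 = 3*280 + -7*143 + -1*-136 + 0*98 + -1*-81 + 0*35 + 0*-44 + 0*-50 = 56
  c_5 = 1*280 + -2*143 + 0*-136 + 0*98 + 0*-81 + 1*35 + 0*-44 + 0*-50 = 29
  c_6 = 0*280 + 0*143 + 0*-136 + 0*98 + 0*-81 + 0*35 + -1*-44 + 0*-50 = 44
  c_7 = 0*280 + 0*143 + 0*-136 + 0*98 + 0*-81 + 1*35 + 0*-44 + 0*-50 = 35
  c_8 = 1*280 + -2*143 + 0*-136 + 0*98 + -1*-81 + -2*35 + 0*-44 + 0*-50 = 5
Base-5 expansion of each c_i:
  c_1 = 92 = 2·5^0 + 3·5^1 + 3·5^2
  c_2 = 98 = 3·5^0 + 4·5^1 + 3·5^2
  c_3 = 50 = 0·5^0 + 0·5^1 + 2·5^2
  c_4 = 56 = 1·5^0 + 1·5^1 + 2·5^2
  c_5 = 29 = 4·5^0 + 0·5^1 + 1·5^2
  c_6 = 44 = 4·5^0 + 3·5^1 + 1·5^2
  c_7 = 35 = 0·5^0 + 2·5^1 + 1·5^2
  c_8 = 5 = 0·5^0 + 1·5^1
p-restricted factor λ_0 = (2, 3, 0, 1, 4, 4, 0, 0)
p-restricted factor λ_1 = (3, 4, 0, 1, 0, 3, 2, 1)
p-restricted factor λ_2 = (3, 3, 2, 2, 1, 1, 1, 0)

((2, 3, 0, 1, 4, 4, 0, 0), (3, 4, 0, 1, 0, 3, 2, 1), (3, 3, 2, 2, 1, 1, 1, 0))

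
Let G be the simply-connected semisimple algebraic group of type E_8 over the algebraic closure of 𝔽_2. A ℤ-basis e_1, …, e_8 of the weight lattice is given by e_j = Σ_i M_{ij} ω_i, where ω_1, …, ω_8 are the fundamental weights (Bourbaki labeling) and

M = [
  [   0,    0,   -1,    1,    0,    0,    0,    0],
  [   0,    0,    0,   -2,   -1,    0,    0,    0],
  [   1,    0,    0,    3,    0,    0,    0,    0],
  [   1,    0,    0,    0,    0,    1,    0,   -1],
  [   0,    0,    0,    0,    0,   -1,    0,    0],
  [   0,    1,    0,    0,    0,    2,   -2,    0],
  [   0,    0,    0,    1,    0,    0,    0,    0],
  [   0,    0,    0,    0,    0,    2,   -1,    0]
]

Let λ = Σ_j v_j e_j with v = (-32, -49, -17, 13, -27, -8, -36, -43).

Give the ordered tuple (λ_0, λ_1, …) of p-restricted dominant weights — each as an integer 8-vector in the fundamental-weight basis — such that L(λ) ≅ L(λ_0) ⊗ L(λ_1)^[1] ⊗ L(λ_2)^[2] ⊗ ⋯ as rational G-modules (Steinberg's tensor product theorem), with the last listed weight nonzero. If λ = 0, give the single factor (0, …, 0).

ω-coordinates c = M·v, v = (-32, -49, -17, 13, -27, -8, -36, -43):
  c_1 = (0)·(-32) + (0)·(-49) + (-1)·(-17) + 1·13 + (0)·(-27) + (0)·(-8) + (0)·(-36) + (0)·(-43) = 30
  c_2 = (0)·(-32) + (0)·(-49) + (0)·(-17) + (-2)·(13) + (-1)·(-27) + (0)·(-8) + (0)·(-36) + (0)·(-43) = 1
  c_3 = (1)·(-32) + (0)·(-49) + (0)·(-17) + 3·13 + (0)·(-27) + (0)·(-8) + (0)·(-36) + (0)·(-43) = 7
  c_4 = (1)·(-32) + (0)·(-49) + (0)·(-17) + 0·13 + (0)·(-27) + (1)·(-8) + (0)·(-36) + (-1)·(-43) = 3
  c_5 = (0)·(-32) + (0)·(-49) + (0)·(-17) + 0·13 + (0)·(-27) + (-1)·(-8) + (0)·(-36) + (0)·(-43) = 8
  c_6 = (0)·(-32) + (1)·(-49) + (0)·(-17) + 0·13 + (0)·(-27) + (2)·(-8) + (-2)·(-36) + (0)·(-43) = 7
  c_7 = (0)·(-32) + (0)·(-49) + (0)·(-17) + 1·13 + (0)·(-27) + (0)·(-8) + (0)·(-36) + (0)·(-43) = 13
  c_8 = (0)·(-32) + (0)·(-49) + (0)·(-17) + 0·13 + (0)·(-27) + (2)·(-8) + (-1)·(-36) + (0)·(-43) = 20
p = 2; digits c_i = Σ_j d_{ij}·2^j, 0 ≤ d_{ij} < 2:
  c_1 = 30 = 0·2^0 + 1·2^1 + 1·2^2 + 1·2^3 + 1·2^4
  c_2 = 1 = 1·2^0
  c_3 = 7 = 1·2^0 + 1·2^1 + 1·2^2
  c_4 = 3 = 1·2^0 + 1·2^1
  c_5 = 8 = 0·2^0 + 0·2^1 + 0·2^2 + 1·2^3
  c_6 = 7 = 1·2^0 + 1·2^1 + 1·2^2
  c_7 = 13 = 1·2^0 + 0·2^1 + 1·2^2 + 1·2^3
  c_8 = 20 = 0·2^0 + 0·2^1 + 1·2^2 + 0·2^3 + 1·2^4
Factor λ_0 = (0, 1, 1, 1, 0, 1, 1, 0)
Factor λ_1 = (1, 0, 1, 1, 0, 1, 0, 0)
Factor λ_2 = (1, 0, 1, 0, 0, 1, 1, 1)
Factor λ_3 = (1, 0, 0, 0, 1, 0, 1, 0)
Factor λ_4 = (1, 0, 0, 0, 0, 0, 0, 1)

((0, 1, 1, 1, 0, 1, 1, 0), (1, 0, 1, 1, 0, 1, 0, 0), (1, 0, 1, 0, 0, 1, 1, 1), (1, 0, 0, 0, 1, 0, 1, 0), (1, 0, 0, 0, 0, 0, 0, 1))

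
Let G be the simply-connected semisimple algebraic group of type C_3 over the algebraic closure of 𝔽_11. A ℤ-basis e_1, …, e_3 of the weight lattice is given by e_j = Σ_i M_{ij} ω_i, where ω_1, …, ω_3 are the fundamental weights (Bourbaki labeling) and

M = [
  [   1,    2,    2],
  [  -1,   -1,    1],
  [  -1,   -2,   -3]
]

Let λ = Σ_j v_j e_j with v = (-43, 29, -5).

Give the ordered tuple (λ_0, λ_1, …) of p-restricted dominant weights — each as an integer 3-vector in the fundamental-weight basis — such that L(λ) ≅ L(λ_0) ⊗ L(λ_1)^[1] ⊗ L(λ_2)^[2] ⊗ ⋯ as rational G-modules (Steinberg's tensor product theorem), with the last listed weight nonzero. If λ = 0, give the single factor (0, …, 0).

Converting to the ω-basis (c_i = row i of M dotted with v = (-43, 29, -5)):
  c_1 = (1)·(-43) + 2·29 + (2)·(-5) = 5
  c_2 = (-1)·(-43) + (-1)·(29) + (1)·(-5) = 9
  c_3 = (-1)·(-43) + (-2)·(29) + (-3)·(-5) = 0
Base-11 expansion of each c_i:
  c_1 = 5 = 5·11^0
  c_2 = 9 = 9·11^0
  c_3 = 0
λ_0 = (5, 9, 0)

((5, 9, 0),)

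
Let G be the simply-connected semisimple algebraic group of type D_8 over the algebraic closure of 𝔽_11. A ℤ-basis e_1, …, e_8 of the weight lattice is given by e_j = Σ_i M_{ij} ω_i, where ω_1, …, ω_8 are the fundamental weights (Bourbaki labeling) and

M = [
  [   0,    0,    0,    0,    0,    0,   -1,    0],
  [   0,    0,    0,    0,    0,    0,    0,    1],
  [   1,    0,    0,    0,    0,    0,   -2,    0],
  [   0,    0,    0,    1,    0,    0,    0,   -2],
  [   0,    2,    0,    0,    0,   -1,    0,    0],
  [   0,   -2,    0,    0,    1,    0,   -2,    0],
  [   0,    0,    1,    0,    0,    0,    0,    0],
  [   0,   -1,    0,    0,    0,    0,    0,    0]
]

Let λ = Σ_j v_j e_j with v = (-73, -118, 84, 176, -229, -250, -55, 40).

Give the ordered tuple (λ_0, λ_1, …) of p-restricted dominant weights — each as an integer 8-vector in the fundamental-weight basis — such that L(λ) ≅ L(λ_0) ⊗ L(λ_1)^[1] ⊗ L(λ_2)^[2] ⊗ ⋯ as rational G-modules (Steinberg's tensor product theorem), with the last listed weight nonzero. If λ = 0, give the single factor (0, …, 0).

Converting to the ω-basis (c_i = row i of M dotted with v = (-73, -118, 84, 176, -229, -250, -55, 40)):
  c_1 = (0)·(-73) + (0)·(-118) + (0)·(84) + (0)·(176) + (0)·(-229) + (0)·(-250) + (-1)·(-55) + (0)·(40) = 55
  c_2 = (0)·(-73) + (0)·(-118) + (0)·(84) + (0)·(176) + (0)·(-229) + (0)·(-250) + (0)·(-55) + (1)·(40) = 40
  c_3 = (1)·(-73) + (0)·(-118) + (0)·(84) + (0)·(176) + (0)·(-229) + (0)·(-250) + (-2)·(-55) + (0)·(40) = 37
  c_4 = (0)·(-73) + (0)·(-118) + (0)·(84) + (1)·(176) + (0)·(-229) + (0)·(-250) + (0)·(-55) + (-2)·(40) = 96
  c_5 = (0)·(-73) + (2)·(-118) + (0)·(84) + (0)·(176) + (0)·(-229) + (-1)·(-250) + (0)·(-55) + (0)·(40) = 14
  c_6 = (0)·(-73) + (-2)·(-118) + (0)·(84) + (0)·(176) + (1)·(-229) + (0)·(-250) + (-2)·(-55) + (0)·(40) = 117
  c_7 = (0)·(-73) + (0)·(-118) + (1)·(84) + (0)·(176) + (0)·(-229) + (0)·(-250) + (0)·(-55) + (0)·(40) = 84
  c_8 = (0)·(-73) + (-1)·(-118) + (0)·(84) + (0)·(176) + (0)·(-229) + (0)·(-250) + (0)·(-55) + (0)·(40) = 118
p = 11; digits c_i = Σ_j d_{ij}·11^j, 0 ≤ d_{ij} < 11:
  c_1 = 55 = 0·11^0 + 5·11^1
  c_2 = 40 = 7·11^0 + 3·11^1
  c_3 = 37 = 4·11^0 + 3·11^1
  c_4 = 96 = 8·11^0 + 8·11^1
  c_5 = 14 = 3·11^0 + 1·11^1
  c_6 = 117 = 7·11^0 + 10·11^1
  c_7 = 84 = 7·11^0 + 7·11^1
  c_8 = 118 = 8·11^0 + 10·11^1
Factor λ_0 = (0, 7, 4, 8, 3, 7, 7, 8)
Factor λ_1 = (5, 3, 3, 8, 1, 10, 7, 10)

((0, 7, 4, 8, 3, 7, 7, 8), (5, 3, 3, 8, 1, 10, 7, 10))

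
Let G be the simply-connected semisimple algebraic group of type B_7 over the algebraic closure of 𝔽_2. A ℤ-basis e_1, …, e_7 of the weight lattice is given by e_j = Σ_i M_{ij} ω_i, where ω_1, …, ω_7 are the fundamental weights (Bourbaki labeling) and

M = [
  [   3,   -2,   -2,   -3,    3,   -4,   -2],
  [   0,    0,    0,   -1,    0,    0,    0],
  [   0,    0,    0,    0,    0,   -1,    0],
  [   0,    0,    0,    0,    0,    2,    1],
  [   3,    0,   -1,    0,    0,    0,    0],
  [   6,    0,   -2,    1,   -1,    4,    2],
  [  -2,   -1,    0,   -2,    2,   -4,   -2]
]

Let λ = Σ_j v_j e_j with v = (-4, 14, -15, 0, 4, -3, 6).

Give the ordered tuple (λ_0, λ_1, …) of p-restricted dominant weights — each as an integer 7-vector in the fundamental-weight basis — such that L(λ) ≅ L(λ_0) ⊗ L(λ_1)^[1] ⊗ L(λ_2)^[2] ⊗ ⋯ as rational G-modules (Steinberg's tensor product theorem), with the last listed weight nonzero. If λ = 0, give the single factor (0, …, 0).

((0, 0, 1, 0, 1, 0, 0), (1, 0, 1, 0, 1, 1, 1))

Change of basis e → ω: c = M·v where v = (-4, 14, -15, 0, 4, -3, 6):
  c_1 = 3*-4 + -2*14 + -2*-15 + -3*0 + 3*4 + -4*-3 + -2*6 = 2
  c_2 = 0*-4 + 0*14 + 0*-15 + -1*0 + 0*4 + 0*-3 + 0*6 = 0
  c_3 = 0*-4 + 0*14 + 0*-15 + 0*0 + 0*4 + -1*-3 + 0*6 = 3
  c_4 = 0*-4 + 0*14 + 0*-15 + 0*0 + 0*4 + 2*-3 + 1*6 = 0
  c_5 = 3*-4 + 0*14 + -1*-15 + 0*0 + 0*4 + 0*-3 + 0*6 = 3
  c_6 = 6*-4 + 0*14 + -2*-15 + 1*0 + -1*4 + 4*-3 + 2*6 = 2
  c_7 = -2*-4 + -1*14 + 0*-15 + -2*0 + 2*4 + -4*-3 + -2*6 = 2
Writing each c_i in base p = 2:
  c_1 = 2 = 0·2^0 + 1·2^1
  c_2 = 0
  c_3 = 3 = 1·2^0 + 1·2^1
  c_4 = 0
  c_5 = 3 = 1·2^0 + 1·2^1
  c_6 = 2 = 0·2^0 + 1·2^1
  c_7 = 2 = 0·2^0 + 1·2^1
Factor λ_0 = (0, 0, 1, 0, 1, 0, 0)
Factor λ_1 = (1, 0, 1, 0, 1, 1, 1)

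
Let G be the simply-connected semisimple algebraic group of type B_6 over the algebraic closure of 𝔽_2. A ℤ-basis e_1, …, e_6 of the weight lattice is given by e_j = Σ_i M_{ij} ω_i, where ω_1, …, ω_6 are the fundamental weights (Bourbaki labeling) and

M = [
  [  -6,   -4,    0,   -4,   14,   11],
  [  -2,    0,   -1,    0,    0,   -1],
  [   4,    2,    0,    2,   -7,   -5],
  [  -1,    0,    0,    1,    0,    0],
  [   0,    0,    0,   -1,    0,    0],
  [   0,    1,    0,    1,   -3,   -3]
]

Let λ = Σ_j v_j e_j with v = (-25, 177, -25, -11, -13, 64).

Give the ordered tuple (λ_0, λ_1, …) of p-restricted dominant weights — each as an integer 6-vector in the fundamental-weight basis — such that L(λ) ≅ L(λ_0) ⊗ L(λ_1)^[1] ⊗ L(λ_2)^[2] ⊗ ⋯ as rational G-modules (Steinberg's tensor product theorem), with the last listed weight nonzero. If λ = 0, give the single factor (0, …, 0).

((0, 1, 1, 0, 1, 1), (0, 1, 1, 1, 1, 0), (0, 0, 0, 1, 0, 1), (1, 1, 0, 1, 1, 1))

In the fundamental-weight basis, λ has coordinates c = M·v (v = (-25, 177, -25, -11, -13, 64)):
  c_1 = -6*-25 + -4*177 + 0*-25 + -4*-11 + 14*-13 + 11*64 = 8
  c_2 = -2*-25 + 0*177 + -1*-25 + 0*-11 + 0*-13 + -1*64 = 11
  c_3 = 4*-25 + 2*177 + 0*-25 + 2*-11 + -7*-13 + -5*64 = 3
  c_4 = -1*-25 + 0*177 + 0*-25 + 1*-11 + 0*-13 + 0*64 = 14
  c_5 = 0*-25 + 0*177 + 0*-25 + -1*-11 + 0*-13 + 0*64 = 11
  c_6 = 0*-25 + 1*177 + 0*-25 + 1*-11 + -3*-13 + -3*64 = 13
Expand coordinatewise in base 2:
  c_1 = 8 = 0·2^0 + 0·2^1 + 0·2^2 + 1·2^3
  c_2 = 11 = 1·2^0 + 1·2^1 + 0·2^2 + 1·2^3
  c_3 = 3 = 1·2^0 + 1·2^1
  c_4 = 14 = 0·2^0 + 1·2^1 + 1·2^2 + 1·2^3
  c_5 = 11 = 1·2^0 + 1·2^1 + 0·2^2 + 1·2^3
  c_6 = 13 = 1·2^0 + 0·2^1 + 1·2^2 + 1·2^3
Factor λ_0 = (0, 1, 1, 0, 1, 1)
Factor λ_1 = (0, 1, 1, 1, 1, 0)
Factor λ_2 = (0, 0, 0, 1, 0, 1)
Factor λ_3 = (1, 1, 0, 1, 1, 1)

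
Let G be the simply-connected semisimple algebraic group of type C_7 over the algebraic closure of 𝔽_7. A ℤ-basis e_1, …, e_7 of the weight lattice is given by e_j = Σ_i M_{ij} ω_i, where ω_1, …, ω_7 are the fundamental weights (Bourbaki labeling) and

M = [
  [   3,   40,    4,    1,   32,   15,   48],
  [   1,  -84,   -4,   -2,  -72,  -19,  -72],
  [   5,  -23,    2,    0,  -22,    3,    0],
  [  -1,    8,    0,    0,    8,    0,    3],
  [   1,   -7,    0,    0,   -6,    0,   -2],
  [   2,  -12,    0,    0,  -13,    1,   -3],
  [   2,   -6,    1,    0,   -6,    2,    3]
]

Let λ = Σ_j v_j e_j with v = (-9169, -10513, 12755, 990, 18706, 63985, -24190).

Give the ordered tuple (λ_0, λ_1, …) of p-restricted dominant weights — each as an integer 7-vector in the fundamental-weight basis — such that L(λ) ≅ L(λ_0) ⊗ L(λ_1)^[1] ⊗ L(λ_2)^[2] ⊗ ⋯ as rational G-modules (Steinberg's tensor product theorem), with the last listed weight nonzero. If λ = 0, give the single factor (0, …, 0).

((5, 0, 4, 1, 6, 5, 1), (0, 1, 3, 5, 3, 2, 3), (4, 1, 3, 1, 4, 3, 6), (3, 0, 5, 6, 1, 3, 1))

ω-coordinates c = M·v, v = (-9169, -10513, 12755, 990, 18706, 63985, -24190):
  c_1 = (3)·(-9169) + (40)·(-10513) + (4)·(12755) + (1)·(990) + (32)·(18706) + (15)·(63985) + (48)·(-24190) = 1230
  c_2 = (1)·(-9169) + (-84)·(-10513) + (-4)·(12755) + (-2)·(990) + (-72)·(18706) + (-19)·(63985) + (-72)·(-24190) = 56
  c_3 = (5)·(-9169) + (-23)·(-10513) + (2)·(12755) + (0)·(990) + (-22)·(18706) + (3)·(63985) + (0)·(-24190) = 1887
  c_4 = (-1)·(-9169) + (8)·(-10513) + (0)·(12755) + (0)·(990) + (8)·(18706) + (0)·(63985) + (3)·(-24190) = 2143
  c_5 = (1)·(-9169) + (-7)·(-10513) + (0)·(12755) + (0)·(990) + (-6)·(18706) + (0)·(63985) + (-2)·(-24190) = 566
  c_6 = (2)·(-9169) + (-12)·(-10513) + (0)·(12755) + (0)·(990) + (-13)·(18706) + (1)·(63985) + (-3)·(-24190) = 1195
  c_7 = (2)·(-9169) + (-6)·(-10513) + (1)·(12755) + (0)·(990) + (-6)·(18706) + (2)·(63985) + (3)·(-24190) = 659
Base-7 expansion of each c_i:
  c_1 = 1230 = 5·7^0 + 0·7^1 + 4·7^2 + 3·7^3
  c_2 = 56 = 0·7^0 + 1·7^1 + 1·7^2
  c_3 = 1887 = 4·7^0 + 3·7^1 + 3·7^2 + 5·7^3
  c_4 = 2143 = 1·7^0 + 5·7^1 + 1·7^2 + 6·7^3
  c_5 = 566 = 6·7^0 + 3·7^1 + 4·7^2 + 1·7^3
  c_6 = 1195 = 5·7^0 + 2·7^1 + 3·7^2 + 3·7^3
  c_7 = 659 = 1·7^0 + 3·7^1 + 6·7^2 + 1·7^3
Factor λ_0 = (5, 0, 4, 1, 6, 5, 1)
Factor λ_1 = (0, 1, 3, 5, 3, 2, 3)
Factor λ_2 = (4, 1, 3, 1, 4, 3, 6)
Factor λ_3 = (3, 0, 5, 6, 1, 3, 1)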